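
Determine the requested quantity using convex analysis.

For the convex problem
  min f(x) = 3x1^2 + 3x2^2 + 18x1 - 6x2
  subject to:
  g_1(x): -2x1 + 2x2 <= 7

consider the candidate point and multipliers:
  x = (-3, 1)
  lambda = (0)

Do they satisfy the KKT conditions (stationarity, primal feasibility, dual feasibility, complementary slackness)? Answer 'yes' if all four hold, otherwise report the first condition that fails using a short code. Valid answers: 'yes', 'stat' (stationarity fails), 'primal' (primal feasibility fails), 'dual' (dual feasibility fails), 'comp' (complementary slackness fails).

Gradient of f: grad f(x) = Q x + c = (0, 0)
Constraint values g_i(x) = a_i^T x - b_i:
  g_1((-3, 1)) = 1
Stationarity residual: grad f(x) + sum_i lambda_i a_i = (0, 0)
  -> stationarity OK
Primal feasibility (all g_i <= 0): FAILS
Dual feasibility (all lambda_i >= 0): OK
Complementary slackness (lambda_i * g_i(x) = 0 for all i): OK

Verdict: the first failing condition is primal_feasibility -> primal.

primal


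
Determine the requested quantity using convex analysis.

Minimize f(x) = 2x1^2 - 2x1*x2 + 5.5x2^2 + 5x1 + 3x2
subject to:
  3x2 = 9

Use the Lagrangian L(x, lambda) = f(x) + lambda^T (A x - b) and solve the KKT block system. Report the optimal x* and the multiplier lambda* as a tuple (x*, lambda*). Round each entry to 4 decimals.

Form the Lagrangian:
  L(x, lambda) = (1/2) x^T Q x + c^T x + lambda^T (A x - b)
Stationarity (grad_x L = 0): Q x + c + A^T lambda = 0.
Primal feasibility: A x = b.

This gives the KKT block system:
  [ Q   A^T ] [ x     ]   [-c ]
  [ A    0  ] [ lambda ] = [ b ]

Solving the linear system:
  x*      = (0.25, 3)
  lambda* = (-11.8333)
  f(x*)   = 58.375

x* = (0.25, 3), lambda* = (-11.8333)


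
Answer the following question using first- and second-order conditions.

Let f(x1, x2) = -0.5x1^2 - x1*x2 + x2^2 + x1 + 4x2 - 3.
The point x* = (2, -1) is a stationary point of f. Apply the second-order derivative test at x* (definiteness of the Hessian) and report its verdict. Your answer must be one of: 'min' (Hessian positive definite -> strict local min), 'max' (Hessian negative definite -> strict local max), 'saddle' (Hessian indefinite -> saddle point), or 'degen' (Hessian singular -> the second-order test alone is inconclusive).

Compute the Hessian H = grad^2 f:
  H = [[-1, -1], [-1, 2]]
Verify stationarity: grad f(x*) = H x* + g = (0, 0).
Eigenvalues of H: -1.3028, 2.3028.
Eigenvalues have mixed signs, so H is indefinite -> x* is a saddle point.

saddle


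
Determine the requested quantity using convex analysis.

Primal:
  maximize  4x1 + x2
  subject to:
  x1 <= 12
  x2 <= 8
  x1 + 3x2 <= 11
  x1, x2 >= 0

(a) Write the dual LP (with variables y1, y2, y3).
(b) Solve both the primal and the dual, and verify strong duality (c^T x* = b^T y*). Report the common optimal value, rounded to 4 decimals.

The standard primal-dual pair for 'max c^T x s.t. A x <= b, x >= 0' is:
  Dual:  min b^T y  s.t.  A^T y >= c,  y >= 0.

So the dual LP is:
  minimize  12y1 + 8y2 + 11y3
  subject to:
    y1 + y3 >= 4
    y2 + 3y3 >= 1
    y1, y2, y3 >= 0

Solving the primal: x* = (11, 0).
  primal value c^T x* = 44.
Solving the dual: y* = (0, 0, 4).
  dual value b^T y* = 44.
Strong duality: c^T x* = b^T y*. Confirmed.

44


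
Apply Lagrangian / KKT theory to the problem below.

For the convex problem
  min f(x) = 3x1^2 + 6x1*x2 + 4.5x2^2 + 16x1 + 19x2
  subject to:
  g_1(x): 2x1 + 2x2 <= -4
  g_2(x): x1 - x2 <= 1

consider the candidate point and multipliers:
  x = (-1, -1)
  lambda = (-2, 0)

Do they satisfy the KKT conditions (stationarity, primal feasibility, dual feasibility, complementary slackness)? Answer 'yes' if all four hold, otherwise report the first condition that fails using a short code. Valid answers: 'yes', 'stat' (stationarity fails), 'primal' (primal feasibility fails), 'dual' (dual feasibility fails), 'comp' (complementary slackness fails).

Gradient of f: grad f(x) = Q x + c = (4, 4)
Constraint values g_i(x) = a_i^T x - b_i:
  g_1((-1, -1)) = 0
  g_2((-1, -1)) = -1
Stationarity residual: grad f(x) + sum_i lambda_i a_i = (0, 0)
  -> stationarity OK
Primal feasibility (all g_i <= 0): OK
Dual feasibility (all lambda_i >= 0): FAILS
Complementary slackness (lambda_i * g_i(x) = 0 for all i): OK

Verdict: the first failing condition is dual_feasibility -> dual.

dual


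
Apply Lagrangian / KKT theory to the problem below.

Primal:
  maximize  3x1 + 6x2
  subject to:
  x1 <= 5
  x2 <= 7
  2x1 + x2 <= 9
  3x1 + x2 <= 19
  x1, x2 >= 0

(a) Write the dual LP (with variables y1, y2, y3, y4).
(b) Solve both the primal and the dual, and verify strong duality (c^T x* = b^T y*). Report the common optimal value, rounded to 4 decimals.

The standard primal-dual pair for 'max c^T x s.t. A x <= b, x >= 0' is:
  Dual:  min b^T y  s.t.  A^T y >= c,  y >= 0.

So the dual LP is:
  minimize  5y1 + 7y2 + 9y3 + 19y4
  subject to:
    y1 + 2y3 + 3y4 >= 3
    y2 + y3 + y4 >= 6
    y1, y2, y3, y4 >= 0

Solving the primal: x* = (1, 7).
  primal value c^T x* = 45.
Solving the dual: y* = (0, 4.5, 1.5, 0).
  dual value b^T y* = 45.
Strong duality: c^T x* = b^T y*. Confirmed.

45


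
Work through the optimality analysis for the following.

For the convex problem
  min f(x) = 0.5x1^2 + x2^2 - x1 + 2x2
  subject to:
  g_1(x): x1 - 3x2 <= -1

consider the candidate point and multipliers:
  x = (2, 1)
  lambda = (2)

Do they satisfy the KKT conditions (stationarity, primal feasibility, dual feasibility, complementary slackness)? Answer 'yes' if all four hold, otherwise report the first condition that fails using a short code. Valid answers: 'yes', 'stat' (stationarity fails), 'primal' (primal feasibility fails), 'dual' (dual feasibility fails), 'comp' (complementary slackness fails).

Gradient of f: grad f(x) = Q x + c = (1, 4)
Constraint values g_i(x) = a_i^T x - b_i:
  g_1((2, 1)) = 0
Stationarity residual: grad f(x) + sum_i lambda_i a_i = (3, -2)
  -> stationarity FAILS
Primal feasibility (all g_i <= 0): OK
Dual feasibility (all lambda_i >= 0): OK
Complementary slackness (lambda_i * g_i(x) = 0 for all i): OK

Verdict: the first failing condition is stationarity -> stat.

stat


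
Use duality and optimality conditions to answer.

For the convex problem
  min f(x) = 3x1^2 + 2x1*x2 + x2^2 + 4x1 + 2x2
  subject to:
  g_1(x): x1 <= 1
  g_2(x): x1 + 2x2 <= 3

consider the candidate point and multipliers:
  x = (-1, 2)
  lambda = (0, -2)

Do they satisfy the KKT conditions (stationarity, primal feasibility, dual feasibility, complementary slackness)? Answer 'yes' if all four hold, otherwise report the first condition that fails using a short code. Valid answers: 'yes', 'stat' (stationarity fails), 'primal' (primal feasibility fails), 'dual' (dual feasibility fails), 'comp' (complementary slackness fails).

Gradient of f: grad f(x) = Q x + c = (2, 4)
Constraint values g_i(x) = a_i^T x - b_i:
  g_1((-1, 2)) = -2
  g_2((-1, 2)) = 0
Stationarity residual: grad f(x) + sum_i lambda_i a_i = (0, 0)
  -> stationarity OK
Primal feasibility (all g_i <= 0): OK
Dual feasibility (all lambda_i >= 0): FAILS
Complementary slackness (lambda_i * g_i(x) = 0 for all i): OK

Verdict: the first failing condition is dual_feasibility -> dual.

dual


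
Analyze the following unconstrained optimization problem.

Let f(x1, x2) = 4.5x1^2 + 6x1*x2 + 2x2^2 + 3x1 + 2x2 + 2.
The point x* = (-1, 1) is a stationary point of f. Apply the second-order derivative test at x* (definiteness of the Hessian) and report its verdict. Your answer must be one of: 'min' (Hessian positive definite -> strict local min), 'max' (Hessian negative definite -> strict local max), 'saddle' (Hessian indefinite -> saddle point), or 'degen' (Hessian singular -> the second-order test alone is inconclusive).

Compute the Hessian H = grad^2 f:
  H = [[9, 6], [6, 4]]
Verify stationarity: grad f(x*) = H x* + g = (0, 0).
Eigenvalues of H: 0, 13.
H has a zero eigenvalue (singular; positive semidefinite but not definite), so H is neither positive definite, negative definite, nor indefinite. The second-order test alone is inconclusive -> degen.
(Indeed, f is constant along the null direction of H through x*, so x* is not a strict local extremum.)

degen


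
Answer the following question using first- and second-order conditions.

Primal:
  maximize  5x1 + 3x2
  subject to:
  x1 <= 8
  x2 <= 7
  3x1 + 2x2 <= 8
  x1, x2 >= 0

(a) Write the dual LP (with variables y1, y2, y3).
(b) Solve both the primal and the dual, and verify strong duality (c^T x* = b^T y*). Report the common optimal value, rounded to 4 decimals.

The standard primal-dual pair for 'max c^T x s.t. A x <= b, x >= 0' is:
  Dual:  min b^T y  s.t.  A^T y >= c,  y >= 0.

So the dual LP is:
  minimize  8y1 + 7y2 + 8y3
  subject to:
    y1 + 3y3 >= 5
    y2 + 2y3 >= 3
    y1, y2, y3 >= 0

Solving the primal: x* = (2.6667, 0).
  primal value c^T x* = 13.3333.
Solving the dual: y* = (0, 0, 1.6667).
  dual value b^T y* = 13.3333.
Strong duality: c^T x* = b^T y*. Confirmed.

13.3333


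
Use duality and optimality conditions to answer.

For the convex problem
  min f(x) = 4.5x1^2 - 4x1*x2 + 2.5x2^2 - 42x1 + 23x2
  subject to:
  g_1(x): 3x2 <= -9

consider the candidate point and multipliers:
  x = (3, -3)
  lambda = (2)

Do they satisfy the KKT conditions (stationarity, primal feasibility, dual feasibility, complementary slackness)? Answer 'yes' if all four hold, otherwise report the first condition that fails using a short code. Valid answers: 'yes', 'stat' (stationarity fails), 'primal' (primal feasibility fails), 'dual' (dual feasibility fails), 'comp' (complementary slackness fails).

Gradient of f: grad f(x) = Q x + c = (-3, -4)
Constraint values g_i(x) = a_i^T x - b_i:
  g_1((3, -3)) = 0
Stationarity residual: grad f(x) + sum_i lambda_i a_i = (-3, 2)
  -> stationarity FAILS
Primal feasibility (all g_i <= 0): OK
Dual feasibility (all lambda_i >= 0): OK
Complementary slackness (lambda_i * g_i(x) = 0 for all i): OK

Verdict: the first failing condition is stationarity -> stat.

stat


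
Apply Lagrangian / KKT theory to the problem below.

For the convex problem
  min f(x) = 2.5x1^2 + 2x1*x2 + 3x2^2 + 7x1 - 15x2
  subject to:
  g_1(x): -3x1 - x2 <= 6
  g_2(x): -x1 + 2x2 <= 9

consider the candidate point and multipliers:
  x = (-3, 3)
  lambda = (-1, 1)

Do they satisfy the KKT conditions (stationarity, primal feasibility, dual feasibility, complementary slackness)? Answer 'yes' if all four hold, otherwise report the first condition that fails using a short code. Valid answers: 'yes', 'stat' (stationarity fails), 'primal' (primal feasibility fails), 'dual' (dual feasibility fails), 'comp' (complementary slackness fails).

Gradient of f: grad f(x) = Q x + c = (-2, -3)
Constraint values g_i(x) = a_i^T x - b_i:
  g_1((-3, 3)) = 0
  g_2((-3, 3)) = 0
Stationarity residual: grad f(x) + sum_i lambda_i a_i = (0, 0)
  -> stationarity OK
Primal feasibility (all g_i <= 0): OK
Dual feasibility (all lambda_i >= 0): FAILS
Complementary slackness (lambda_i * g_i(x) = 0 for all i): OK

Verdict: the first failing condition is dual_feasibility -> dual.

dual


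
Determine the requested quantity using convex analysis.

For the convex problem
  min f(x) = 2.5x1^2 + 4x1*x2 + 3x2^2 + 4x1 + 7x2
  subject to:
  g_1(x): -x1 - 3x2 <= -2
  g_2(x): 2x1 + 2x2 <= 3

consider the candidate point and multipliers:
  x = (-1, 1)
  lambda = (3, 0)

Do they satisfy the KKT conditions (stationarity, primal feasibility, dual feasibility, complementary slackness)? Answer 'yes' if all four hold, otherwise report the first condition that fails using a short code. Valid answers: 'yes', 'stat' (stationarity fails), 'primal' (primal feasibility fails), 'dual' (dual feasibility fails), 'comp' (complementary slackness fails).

Gradient of f: grad f(x) = Q x + c = (3, 9)
Constraint values g_i(x) = a_i^T x - b_i:
  g_1((-1, 1)) = 0
  g_2((-1, 1)) = -3
Stationarity residual: grad f(x) + sum_i lambda_i a_i = (0, 0)
  -> stationarity OK
Primal feasibility (all g_i <= 0): OK
Dual feasibility (all lambda_i >= 0): OK
Complementary slackness (lambda_i * g_i(x) = 0 for all i): OK

Verdict: yes, KKT holds.

yes


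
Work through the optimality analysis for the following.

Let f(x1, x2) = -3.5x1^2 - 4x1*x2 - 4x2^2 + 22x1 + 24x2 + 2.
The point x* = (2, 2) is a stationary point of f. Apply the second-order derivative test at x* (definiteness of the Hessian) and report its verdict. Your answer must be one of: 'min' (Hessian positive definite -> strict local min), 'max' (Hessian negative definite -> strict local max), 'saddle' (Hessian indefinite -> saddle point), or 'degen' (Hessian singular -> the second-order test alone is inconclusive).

Compute the Hessian H = grad^2 f:
  H = [[-7, -4], [-4, -8]]
Verify stationarity: grad f(x*) = H x* + g = (0, 0).
Eigenvalues of H: -11.5311, -3.4689.
Both eigenvalues < 0, so H is negative definite -> x* is a strict local max.

max


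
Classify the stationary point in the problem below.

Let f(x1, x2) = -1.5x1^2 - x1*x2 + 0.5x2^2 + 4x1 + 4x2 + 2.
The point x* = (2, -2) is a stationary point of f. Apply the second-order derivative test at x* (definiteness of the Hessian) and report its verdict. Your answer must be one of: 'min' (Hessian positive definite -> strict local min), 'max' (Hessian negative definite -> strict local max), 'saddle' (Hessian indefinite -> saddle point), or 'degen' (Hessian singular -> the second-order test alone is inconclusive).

Compute the Hessian H = grad^2 f:
  H = [[-3, -1], [-1, 1]]
Verify stationarity: grad f(x*) = H x* + g = (0, 0).
Eigenvalues of H: -3.2361, 1.2361.
Eigenvalues have mixed signs, so H is indefinite -> x* is a saddle point.

saddle


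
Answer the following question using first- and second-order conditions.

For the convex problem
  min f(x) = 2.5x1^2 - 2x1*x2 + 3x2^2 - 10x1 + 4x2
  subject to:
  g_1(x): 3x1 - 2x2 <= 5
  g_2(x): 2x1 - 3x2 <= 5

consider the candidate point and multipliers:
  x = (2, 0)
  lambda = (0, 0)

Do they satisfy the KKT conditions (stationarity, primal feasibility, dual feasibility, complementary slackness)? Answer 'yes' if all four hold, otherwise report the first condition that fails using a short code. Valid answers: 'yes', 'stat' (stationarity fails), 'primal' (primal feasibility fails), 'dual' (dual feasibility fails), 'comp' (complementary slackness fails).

Gradient of f: grad f(x) = Q x + c = (0, 0)
Constraint values g_i(x) = a_i^T x - b_i:
  g_1((2, 0)) = 1
  g_2((2, 0)) = -1
Stationarity residual: grad f(x) + sum_i lambda_i a_i = (0, 0)
  -> stationarity OK
Primal feasibility (all g_i <= 0): FAILS
Dual feasibility (all lambda_i >= 0): OK
Complementary slackness (lambda_i * g_i(x) = 0 for all i): OK

Verdict: the first failing condition is primal_feasibility -> primal.

primal


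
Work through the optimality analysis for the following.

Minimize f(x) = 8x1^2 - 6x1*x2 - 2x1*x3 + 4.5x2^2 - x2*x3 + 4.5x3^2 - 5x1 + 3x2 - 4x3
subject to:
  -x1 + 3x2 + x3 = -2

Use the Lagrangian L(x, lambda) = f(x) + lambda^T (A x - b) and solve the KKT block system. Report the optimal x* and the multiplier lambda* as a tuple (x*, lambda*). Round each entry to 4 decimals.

Form the Lagrangian:
  L(x, lambda) = (1/2) x^T Q x + c^T x + lambda^T (A x - b)
Stationarity (grad_x L = 0): Q x + c + A^T lambda = 0.
Primal feasibility: A x = b.

This gives the KKT block system:
  [ Q   A^T ] [ x     ]   [-c ]
  [ A    0  ] [ lambda ] = [ b ]

Solving the linear system:
  x*      = (0.1786, -0.6875, 0.2411)
  lambda* = (1.5)
  f(x*)   = -0.4598

x* = (0.1786, -0.6875, 0.2411), lambda* = (1.5)


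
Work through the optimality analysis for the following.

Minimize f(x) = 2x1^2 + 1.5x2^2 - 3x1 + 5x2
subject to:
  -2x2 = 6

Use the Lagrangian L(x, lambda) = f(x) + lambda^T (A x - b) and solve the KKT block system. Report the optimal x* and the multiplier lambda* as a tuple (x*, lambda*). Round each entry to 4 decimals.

Form the Lagrangian:
  L(x, lambda) = (1/2) x^T Q x + c^T x + lambda^T (A x - b)
Stationarity (grad_x L = 0): Q x + c + A^T lambda = 0.
Primal feasibility: A x = b.

This gives the KKT block system:
  [ Q   A^T ] [ x     ]   [-c ]
  [ A    0  ] [ lambda ] = [ b ]

Solving the linear system:
  x*      = (0.75, -3)
  lambda* = (-2)
  f(x*)   = -2.625

x* = (0.75, -3), lambda* = (-2)


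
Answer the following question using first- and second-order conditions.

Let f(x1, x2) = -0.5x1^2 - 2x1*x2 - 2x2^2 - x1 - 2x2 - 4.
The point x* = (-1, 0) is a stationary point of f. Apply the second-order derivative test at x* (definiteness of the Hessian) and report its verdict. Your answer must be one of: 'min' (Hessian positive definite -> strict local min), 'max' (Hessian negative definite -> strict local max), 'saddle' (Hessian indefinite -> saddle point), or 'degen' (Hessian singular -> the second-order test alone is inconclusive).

Compute the Hessian H = grad^2 f:
  H = [[-1, -2], [-2, -4]]
Verify stationarity: grad f(x*) = H x* + g = (0, 0).
Eigenvalues of H: -5, 0.
H has a zero eigenvalue (singular; negative semidefinite but not definite), so H is neither positive definite, negative definite, nor indefinite. The second-order test alone is inconclusive -> degen.
(Indeed, f is constant along the null direction of H through x*, so x* is not a strict local extremum.)

degen


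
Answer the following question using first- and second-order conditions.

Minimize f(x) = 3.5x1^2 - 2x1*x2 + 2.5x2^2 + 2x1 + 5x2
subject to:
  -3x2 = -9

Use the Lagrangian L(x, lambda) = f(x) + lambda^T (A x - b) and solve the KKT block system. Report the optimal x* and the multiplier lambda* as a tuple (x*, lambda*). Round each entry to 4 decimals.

Form the Lagrangian:
  L(x, lambda) = (1/2) x^T Q x + c^T x + lambda^T (A x - b)
Stationarity (grad_x L = 0): Q x + c + A^T lambda = 0.
Primal feasibility: A x = b.

This gives the KKT block system:
  [ Q   A^T ] [ x     ]   [-c ]
  [ A    0  ] [ lambda ] = [ b ]

Solving the linear system:
  x*      = (0.5714, 3)
  lambda* = (6.2857)
  f(x*)   = 36.3571

x* = (0.5714, 3), lambda* = (6.2857)


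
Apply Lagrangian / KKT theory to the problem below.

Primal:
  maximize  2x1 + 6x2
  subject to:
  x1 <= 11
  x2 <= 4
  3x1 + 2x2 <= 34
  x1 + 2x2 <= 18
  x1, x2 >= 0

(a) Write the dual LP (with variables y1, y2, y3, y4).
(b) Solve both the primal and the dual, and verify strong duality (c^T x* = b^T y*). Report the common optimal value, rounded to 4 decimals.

The standard primal-dual pair for 'max c^T x s.t. A x <= b, x >= 0' is:
  Dual:  min b^T y  s.t.  A^T y >= c,  y >= 0.

So the dual LP is:
  minimize  11y1 + 4y2 + 34y3 + 18y4
  subject to:
    y1 + 3y3 + y4 >= 2
    y2 + 2y3 + 2y4 >= 6
    y1, y2, y3, y4 >= 0

Solving the primal: x* = (8.6667, 4).
  primal value c^T x* = 41.3333.
Solving the dual: y* = (0, 4.6667, 0.6667, 0).
  dual value b^T y* = 41.3333.
Strong duality: c^T x* = b^T y*. Confirmed.

41.3333


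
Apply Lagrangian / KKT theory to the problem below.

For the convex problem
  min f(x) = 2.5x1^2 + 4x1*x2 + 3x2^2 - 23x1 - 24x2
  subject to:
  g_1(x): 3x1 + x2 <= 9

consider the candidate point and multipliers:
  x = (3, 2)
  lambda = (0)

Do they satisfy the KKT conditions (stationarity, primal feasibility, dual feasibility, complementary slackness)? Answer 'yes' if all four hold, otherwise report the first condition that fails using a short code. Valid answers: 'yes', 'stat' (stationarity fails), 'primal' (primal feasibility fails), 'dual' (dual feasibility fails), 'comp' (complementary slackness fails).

Gradient of f: grad f(x) = Q x + c = (0, 0)
Constraint values g_i(x) = a_i^T x - b_i:
  g_1((3, 2)) = 2
Stationarity residual: grad f(x) + sum_i lambda_i a_i = (0, 0)
  -> stationarity OK
Primal feasibility (all g_i <= 0): FAILS
Dual feasibility (all lambda_i >= 0): OK
Complementary slackness (lambda_i * g_i(x) = 0 for all i): OK

Verdict: the first failing condition is primal_feasibility -> primal.

primal


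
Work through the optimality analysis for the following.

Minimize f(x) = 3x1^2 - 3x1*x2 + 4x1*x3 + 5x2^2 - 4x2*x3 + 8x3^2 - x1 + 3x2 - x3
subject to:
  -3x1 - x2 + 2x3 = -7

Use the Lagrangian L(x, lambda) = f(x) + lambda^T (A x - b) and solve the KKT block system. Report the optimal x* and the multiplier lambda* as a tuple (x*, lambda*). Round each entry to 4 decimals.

Form the Lagrangian:
  L(x, lambda) = (1/2) x^T Q x + c^T x + lambda^T (A x - b)
Stationarity (grad_x L = 0): Q x + c + A^T lambda = 0.
Primal feasibility: A x = b.

This gives the KKT block system:
  [ Q   A^T ] [ x     ]   [-c ]
  [ A    0  ] [ lambda ] = [ b ]

Solving the linear system:
  x*      = (1.8398, 0.2301, -0.6252)
  lambda* = (2.2825)
  f(x*)   = 7.7267

x* = (1.8398, 0.2301, -0.6252), lambda* = (2.2825)


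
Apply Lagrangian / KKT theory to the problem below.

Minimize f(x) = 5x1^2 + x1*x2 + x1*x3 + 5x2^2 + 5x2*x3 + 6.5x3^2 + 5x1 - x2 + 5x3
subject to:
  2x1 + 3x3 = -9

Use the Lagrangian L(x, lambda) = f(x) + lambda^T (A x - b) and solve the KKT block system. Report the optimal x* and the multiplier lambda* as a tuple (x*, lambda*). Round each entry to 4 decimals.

Form the Lagrangian:
  L(x, lambda) = (1/2) x^T Q x + c^T x + lambda^T (A x - b)
Stationarity (grad_x L = 0): Q x + c + A^T lambda = 0.
Primal feasibility: A x = b.

This gives the KKT block system:
  [ Q   A^T ] [ x     ]   [-c ]
  [ A    0  ] [ lambda ] = [ b ]

Solving the linear system:
  x*      = (-1.506, 1.2486, -1.996)
  lambda* = (5.4037)
  f(x*)   = 14.9373

x* = (-1.506, 1.2486, -1.996), lambda* = (5.4037)


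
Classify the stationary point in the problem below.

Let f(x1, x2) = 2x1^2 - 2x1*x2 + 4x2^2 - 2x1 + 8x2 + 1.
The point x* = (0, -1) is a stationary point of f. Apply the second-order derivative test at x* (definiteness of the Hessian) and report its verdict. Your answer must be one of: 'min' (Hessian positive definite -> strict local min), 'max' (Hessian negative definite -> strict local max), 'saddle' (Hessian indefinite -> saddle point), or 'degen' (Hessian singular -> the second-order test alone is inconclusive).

Compute the Hessian H = grad^2 f:
  H = [[4, -2], [-2, 8]]
Verify stationarity: grad f(x*) = H x* + g = (0, 0).
Eigenvalues of H: 3.1716, 8.8284.
Both eigenvalues > 0, so H is positive definite -> x* is a strict local min.

min


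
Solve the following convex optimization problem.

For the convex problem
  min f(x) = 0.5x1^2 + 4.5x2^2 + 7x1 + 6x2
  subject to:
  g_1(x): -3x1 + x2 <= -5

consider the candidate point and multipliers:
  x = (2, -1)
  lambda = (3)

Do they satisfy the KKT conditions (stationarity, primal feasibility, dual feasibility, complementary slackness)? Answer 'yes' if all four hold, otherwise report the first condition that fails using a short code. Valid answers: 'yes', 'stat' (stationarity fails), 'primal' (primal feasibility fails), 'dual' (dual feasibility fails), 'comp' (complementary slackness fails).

Gradient of f: grad f(x) = Q x + c = (9, -3)
Constraint values g_i(x) = a_i^T x - b_i:
  g_1((2, -1)) = -2
Stationarity residual: grad f(x) + sum_i lambda_i a_i = (0, 0)
  -> stationarity OK
Primal feasibility (all g_i <= 0): OK
Dual feasibility (all lambda_i >= 0): OK
Complementary slackness (lambda_i * g_i(x) = 0 for all i): FAILS

Verdict: the first failing condition is complementary_slackness -> comp.

comp


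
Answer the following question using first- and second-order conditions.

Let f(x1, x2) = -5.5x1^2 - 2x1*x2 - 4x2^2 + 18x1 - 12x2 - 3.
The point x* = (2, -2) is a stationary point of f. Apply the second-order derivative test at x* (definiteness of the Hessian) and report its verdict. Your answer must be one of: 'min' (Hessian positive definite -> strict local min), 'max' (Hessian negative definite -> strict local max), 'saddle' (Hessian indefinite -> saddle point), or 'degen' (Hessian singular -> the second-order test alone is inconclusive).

Compute the Hessian H = grad^2 f:
  H = [[-11, -2], [-2, -8]]
Verify stationarity: grad f(x*) = H x* + g = (0, 0).
Eigenvalues of H: -12, -7.
Both eigenvalues < 0, so H is negative definite -> x* is a strict local max.

max


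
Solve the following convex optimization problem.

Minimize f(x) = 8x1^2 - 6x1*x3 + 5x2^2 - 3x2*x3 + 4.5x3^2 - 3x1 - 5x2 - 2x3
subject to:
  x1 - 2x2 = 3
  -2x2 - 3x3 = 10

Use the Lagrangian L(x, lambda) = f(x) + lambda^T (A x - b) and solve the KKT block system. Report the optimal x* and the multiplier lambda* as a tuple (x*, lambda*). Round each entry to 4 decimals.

Form the Lagrangian:
  L(x, lambda) = (1/2) x^T Q x + c^T x + lambda^T (A x - b)
Stationarity (grad_x L = 0): Q x + c + A^T lambda = 0.
Primal feasibility: A x = b.

This gives the KKT block system:
  [ Q   A^T ] [ x     ]   [-c ]
  [ A    0  ] [ lambda ] = [ b ]

Solving the linear system:
  x*      = (-0.4354, -1.7177, -2.1882)
  lambda* = (-3.1633, -4.6429)
  f(x*)   = 35.0947

x* = (-0.4354, -1.7177, -2.1882), lambda* = (-3.1633, -4.6429)


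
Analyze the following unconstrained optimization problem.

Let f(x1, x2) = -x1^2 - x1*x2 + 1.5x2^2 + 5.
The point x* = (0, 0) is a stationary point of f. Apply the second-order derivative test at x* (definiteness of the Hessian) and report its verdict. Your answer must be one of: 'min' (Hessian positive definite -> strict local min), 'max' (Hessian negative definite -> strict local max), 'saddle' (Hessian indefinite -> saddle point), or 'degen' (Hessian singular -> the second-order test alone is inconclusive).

Compute the Hessian H = grad^2 f:
  H = [[-2, -1], [-1, 3]]
Verify stationarity: grad f(x*) = H x* + g = (0, 0).
Eigenvalues of H: -2.1926, 3.1926.
Eigenvalues have mixed signs, so H is indefinite -> x* is a saddle point.

saddle


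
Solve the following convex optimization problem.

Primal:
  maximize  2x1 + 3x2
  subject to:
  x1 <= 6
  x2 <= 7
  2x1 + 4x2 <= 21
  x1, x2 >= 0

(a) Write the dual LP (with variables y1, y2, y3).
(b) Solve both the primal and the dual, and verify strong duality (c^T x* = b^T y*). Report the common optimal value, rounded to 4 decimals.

The standard primal-dual pair for 'max c^T x s.t. A x <= b, x >= 0' is:
  Dual:  min b^T y  s.t.  A^T y >= c,  y >= 0.

So the dual LP is:
  minimize  6y1 + 7y2 + 21y3
  subject to:
    y1 + 2y3 >= 2
    y2 + 4y3 >= 3
    y1, y2, y3 >= 0

Solving the primal: x* = (6, 2.25).
  primal value c^T x* = 18.75.
Solving the dual: y* = (0.5, 0, 0.75).
  dual value b^T y* = 18.75.
Strong duality: c^T x* = b^T y*. Confirmed.

18.75


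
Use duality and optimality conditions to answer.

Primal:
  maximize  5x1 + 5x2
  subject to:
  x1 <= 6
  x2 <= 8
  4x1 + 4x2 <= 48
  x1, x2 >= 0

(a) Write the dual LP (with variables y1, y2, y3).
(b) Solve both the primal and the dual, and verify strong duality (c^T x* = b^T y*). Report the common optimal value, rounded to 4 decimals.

The standard primal-dual pair for 'max c^T x s.t. A x <= b, x >= 0' is:
  Dual:  min b^T y  s.t.  A^T y >= c,  y >= 0.

So the dual LP is:
  minimize  6y1 + 8y2 + 48y3
  subject to:
    y1 + 4y3 >= 5
    y2 + 4y3 >= 5
    y1, y2, y3 >= 0

Solving the primal: x* = (4, 8).
  primal value c^T x* = 60.
Solving the dual: y* = (0, 0, 1.25).
  dual value b^T y* = 60.
Strong duality: c^T x* = b^T y*. Confirmed.

60


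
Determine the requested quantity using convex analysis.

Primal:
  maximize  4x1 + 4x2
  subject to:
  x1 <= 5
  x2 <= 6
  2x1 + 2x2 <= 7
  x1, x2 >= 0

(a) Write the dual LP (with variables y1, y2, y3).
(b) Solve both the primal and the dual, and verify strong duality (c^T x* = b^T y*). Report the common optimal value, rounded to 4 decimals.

The standard primal-dual pair for 'max c^T x s.t. A x <= b, x >= 0' is:
  Dual:  min b^T y  s.t.  A^T y >= c,  y >= 0.

So the dual LP is:
  minimize  5y1 + 6y2 + 7y3
  subject to:
    y1 + 2y3 >= 4
    y2 + 2y3 >= 4
    y1, y2, y3 >= 0

Solving the primal: x* = (3.5, 0).
  primal value c^T x* = 14.
Solving the dual: y* = (0, 0, 2).
  dual value b^T y* = 14.
Strong duality: c^T x* = b^T y*. Confirmed.

14


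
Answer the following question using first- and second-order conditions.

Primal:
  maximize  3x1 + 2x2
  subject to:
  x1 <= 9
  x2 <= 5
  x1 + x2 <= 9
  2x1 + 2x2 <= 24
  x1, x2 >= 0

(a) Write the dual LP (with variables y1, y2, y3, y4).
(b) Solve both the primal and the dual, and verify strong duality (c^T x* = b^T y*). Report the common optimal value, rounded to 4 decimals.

The standard primal-dual pair for 'max c^T x s.t. A x <= b, x >= 0' is:
  Dual:  min b^T y  s.t.  A^T y >= c,  y >= 0.

So the dual LP is:
  minimize  9y1 + 5y2 + 9y3 + 24y4
  subject to:
    y1 + y3 + 2y4 >= 3
    y2 + y3 + 2y4 >= 2
    y1, y2, y3, y4 >= 0

Solving the primal: x* = (9, 0).
  primal value c^T x* = 27.
Solving the dual: y* = (1, 0, 2, 0).
  dual value b^T y* = 27.
Strong duality: c^T x* = b^T y*. Confirmed.

27


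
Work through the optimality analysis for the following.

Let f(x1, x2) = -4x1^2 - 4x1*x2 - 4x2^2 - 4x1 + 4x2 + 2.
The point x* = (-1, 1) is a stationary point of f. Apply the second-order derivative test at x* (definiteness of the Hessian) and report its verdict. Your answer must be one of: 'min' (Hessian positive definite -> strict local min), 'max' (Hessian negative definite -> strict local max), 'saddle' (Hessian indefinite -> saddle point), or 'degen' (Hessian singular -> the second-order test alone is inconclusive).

Compute the Hessian H = grad^2 f:
  H = [[-8, -4], [-4, -8]]
Verify stationarity: grad f(x*) = H x* + g = (0, 0).
Eigenvalues of H: -12, -4.
Both eigenvalues < 0, so H is negative definite -> x* is a strict local max.

max


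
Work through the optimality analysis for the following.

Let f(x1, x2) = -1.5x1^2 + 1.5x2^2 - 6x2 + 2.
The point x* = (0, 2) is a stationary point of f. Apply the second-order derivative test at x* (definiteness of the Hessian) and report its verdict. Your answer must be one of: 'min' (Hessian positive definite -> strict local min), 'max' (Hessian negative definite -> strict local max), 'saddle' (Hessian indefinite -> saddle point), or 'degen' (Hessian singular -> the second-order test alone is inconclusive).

Compute the Hessian H = grad^2 f:
  H = [[-3, 0], [0, 3]]
Verify stationarity: grad f(x*) = H x* + g = (0, 0).
Eigenvalues of H: -3, 3.
Eigenvalues have mixed signs, so H is indefinite -> x* is a saddle point.

saddle


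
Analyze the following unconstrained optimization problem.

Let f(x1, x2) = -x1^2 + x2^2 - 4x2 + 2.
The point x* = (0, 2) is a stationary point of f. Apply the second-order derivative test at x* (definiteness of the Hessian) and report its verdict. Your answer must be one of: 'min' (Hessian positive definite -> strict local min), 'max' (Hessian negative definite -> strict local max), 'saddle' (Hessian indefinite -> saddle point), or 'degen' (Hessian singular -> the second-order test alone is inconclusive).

Compute the Hessian H = grad^2 f:
  H = [[-2, 0], [0, 2]]
Verify stationarity: grad f(x*) = H x* + g = (0, 0).
Eigenvalues of H: -2, 2.
Eigenvalues have mixed signs, so H is indefinite -> x* is a saddle point.

saddle


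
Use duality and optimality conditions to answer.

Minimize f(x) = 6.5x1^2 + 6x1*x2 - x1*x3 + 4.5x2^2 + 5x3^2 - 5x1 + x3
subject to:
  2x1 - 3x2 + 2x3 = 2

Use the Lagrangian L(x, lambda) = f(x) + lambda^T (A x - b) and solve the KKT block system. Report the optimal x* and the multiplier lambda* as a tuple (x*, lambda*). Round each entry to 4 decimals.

Form the Lagrangian:
  L(x, lambda) = (1/2) x^T Q x + c^T x + lambda^T (A x - b)
Stationarity (grad_x L = 0): Q x + c + A^T lambda = 0.
Primal feasibility: A x = b.

This gives the KKT block system:
  [ Q   A^T ] [ x     ]   [-c ]
  [ A    0  ] [ lambda ] = [ b ]

Solving the linear system:
  x*      = (0.5349, -0.3455, -0.0532)
  lambda* = (0.0332)
  f(x*)   = -1.397

x* = (0.5349, -0.3455, -0.0532), lambda* = (0.0332)


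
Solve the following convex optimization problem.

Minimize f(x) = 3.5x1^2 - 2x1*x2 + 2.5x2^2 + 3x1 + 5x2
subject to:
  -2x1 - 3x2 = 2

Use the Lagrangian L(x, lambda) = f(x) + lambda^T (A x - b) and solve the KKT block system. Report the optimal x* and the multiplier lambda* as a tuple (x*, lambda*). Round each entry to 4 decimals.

Form the Lagrangian:
  L(x, lambda) = (1/2) x^T Q x + c^T x + lambda^T (A x - b)
Stationarity (grad_x L = 0): Q x + c + A^T lambda = 0.
Primal feasibility: A x = b.

This gives the KKT block system:
  [ Q   A^T ] [ x     ]   [-c ]
  [ A    0  ] [ lambda ] = [ b ]

Solving the linear system:
  x*      = (-0.271, -0.486)
  lambda* = (1.0374)
  f(x*)   = -2.6589

x* = (-0.271, -0.486), lambda* = (1.0374)


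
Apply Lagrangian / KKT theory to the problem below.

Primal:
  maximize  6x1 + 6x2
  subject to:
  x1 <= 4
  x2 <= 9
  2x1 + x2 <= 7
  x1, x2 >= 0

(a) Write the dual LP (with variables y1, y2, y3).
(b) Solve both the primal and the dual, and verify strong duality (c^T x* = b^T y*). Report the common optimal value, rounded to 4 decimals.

The standard primal-dual pair for 'max c^T x s.t. A x <= b, x >= 0' is:
  Dual:  min b^T y  s.t.  A^T y >= c,  y >= 0.

So the dual LP is:
  minimize  4y1 + 9y2 + 7y3
  subject to:
    y1 + 2y3 >= 6
    y2 + y3 >= 6
    y1, y2, y3 >= 0

Solving the primal: x* = (0, 7).
  primal value c^T x* = 42.
Solving the dual: y* = (0, 0, 6).
  dual value b^T y* = 42.
Strong duality: c^T x* = b^T y*. Confirmed.

42


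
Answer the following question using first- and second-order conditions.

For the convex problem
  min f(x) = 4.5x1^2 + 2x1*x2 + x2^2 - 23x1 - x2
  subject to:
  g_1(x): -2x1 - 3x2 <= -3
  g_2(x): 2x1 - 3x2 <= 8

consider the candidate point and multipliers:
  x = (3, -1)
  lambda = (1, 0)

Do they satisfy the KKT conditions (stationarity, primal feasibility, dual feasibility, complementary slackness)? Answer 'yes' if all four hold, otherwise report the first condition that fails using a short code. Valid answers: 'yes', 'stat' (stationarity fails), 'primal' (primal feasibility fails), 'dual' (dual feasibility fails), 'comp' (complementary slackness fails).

Gradient of f: grad f(x) = Q x + c = (2, 3)
Constraint values g_i(x) = a_i^T x - b_i:
  g_1((3, -1)) = 0
  g_2((3, -1)) = 1
Stationarity residual: grad f(x) + sum_i lambda_i a_i = (0, 0)
  -> stationarity OK
Primal feasibility (all g_i <= 0): FAILS
Dual feasibility (all lambda_i >= 0): OK
Complementary slackness (lambda_i * g_i(x) = 0 for all i): OK

Verdict: the first failing condition is primal_feasibility -> primal.

primal


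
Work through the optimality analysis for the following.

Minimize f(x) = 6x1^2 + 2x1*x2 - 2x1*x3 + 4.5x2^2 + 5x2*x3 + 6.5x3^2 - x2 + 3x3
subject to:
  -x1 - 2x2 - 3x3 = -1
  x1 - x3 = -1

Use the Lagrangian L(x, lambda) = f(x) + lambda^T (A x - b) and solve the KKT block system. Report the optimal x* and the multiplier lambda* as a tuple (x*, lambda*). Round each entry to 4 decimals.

Form the Lagrangian:
  L(x, lambda) = (1/2) x^T Q x + c^T x + lambda^T (A x - b)
Stationarity (grad_x L = 0): Q x + c + A^T lambda = 0.
Primal feasibility: A x = b.

This gives the KKT block system:
  [ Q   A^T ] [ x     ]   [-c ]
  [ A    0  ] [ lambda ] = [ b ]

Solving the linear system:
  x*      = (-0.5862, 0.1724, 0.4138)
  lambda* = (0.7241, 8.2414)
  f(x*)   = 5.0172

x* = (-0.5862, 0.1724, 0.4138), lambda* = (0.7241, 8.2414)


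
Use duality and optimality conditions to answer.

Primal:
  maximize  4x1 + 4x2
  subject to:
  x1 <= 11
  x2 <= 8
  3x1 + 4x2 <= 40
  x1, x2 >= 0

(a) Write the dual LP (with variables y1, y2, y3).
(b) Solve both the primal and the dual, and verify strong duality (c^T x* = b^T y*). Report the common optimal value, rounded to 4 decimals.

The standard primal-dual pair for 'max c^T x s.t. A x <= b, x >= 0' is:
  Dual:  min b^T y  s.t.  A^T y >= c,  y >= 0.

So the dual LP is:
  minimize  11y1 + 8y2 + 40y3
  subject to:
    y1 + 3y3 >= 4
    y2 + 4y3 >= 4
    y1, y2, y3 >= 0

Solving the primal: x* = (11, 1.75).
  primal value c^T x* = 51.
Solving the dual: y* = (1, 0, 1).
  dual value b^T y* = 51.
Strong duality: c^T x* = b^T y*. Confirmed.

51


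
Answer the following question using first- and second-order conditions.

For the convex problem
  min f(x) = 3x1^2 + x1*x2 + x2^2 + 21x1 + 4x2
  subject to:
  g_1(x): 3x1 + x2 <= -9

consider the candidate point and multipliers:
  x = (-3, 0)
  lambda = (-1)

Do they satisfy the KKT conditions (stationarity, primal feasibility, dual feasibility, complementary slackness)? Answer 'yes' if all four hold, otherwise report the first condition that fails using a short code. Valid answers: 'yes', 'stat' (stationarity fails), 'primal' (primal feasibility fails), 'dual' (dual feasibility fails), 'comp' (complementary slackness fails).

Gradient of f: grad f(x) = Q x + c = (3, 1)
Constraint values g_i(x) = a_i^T x - b_i:
  g_1((-3, 0)) = 0
Stationarity residual: grad f(x) + sum_i lambda_i a_i = (0, 0)
  -> stationarity OK
Primal feasibility (all g_i <= 0): OK
Dual feasibility (all lambda_i >= 0): FAILS
Complementary slackness (lambda_i * g_i(x) = 0 for all i): OK

Verdict: the first failing condition is dual_feasibility -> dual.

dual


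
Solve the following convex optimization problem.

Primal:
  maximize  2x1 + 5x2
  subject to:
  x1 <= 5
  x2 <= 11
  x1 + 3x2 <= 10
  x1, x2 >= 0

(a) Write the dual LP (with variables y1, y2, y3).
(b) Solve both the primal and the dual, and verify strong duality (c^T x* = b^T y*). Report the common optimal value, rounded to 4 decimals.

The standard primal-dual pair for 'max c^T x s.t. A x <= b, x >= 0' is:
  Dual:  min b^T y  s.t.  A^T y >= c,  y >= 0.

So the dual LP is:
  minimize  5y1 + 11y2 + 10y3
  subject to:
    y1 + y3 >= 2
    y2 + 3y3 >= 5
    y1, y2, y3 >= 0

Solving the primal: x* = (5, 1.6667).
  primal value c^T x* = 18.3333.
Solving the dual: y* = (0.3333, 0, 1.6667).
  dual value b^T y* = 18.3333.
Strong duality: c^T x* = b^T y*. Confirmed.

18.3333


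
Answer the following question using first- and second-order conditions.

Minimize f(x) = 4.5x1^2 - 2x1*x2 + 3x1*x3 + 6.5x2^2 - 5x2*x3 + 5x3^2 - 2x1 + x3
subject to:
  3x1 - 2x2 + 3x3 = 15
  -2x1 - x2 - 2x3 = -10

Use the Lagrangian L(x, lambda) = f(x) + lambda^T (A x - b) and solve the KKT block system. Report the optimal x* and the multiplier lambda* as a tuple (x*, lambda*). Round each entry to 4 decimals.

Form the Lagrangian:
  L(x, lambda) = (1/2) x^T Q x + c^T x + lambda^T (A x - b)
Stationarity (grad_x L = 0): Q x + c + A^T lambda = 0.
Primal feasibility: A x = b.

This gives the KKT block system:
  [ Q   A^T ] [ x     ]   [-c ]
  [ A    0  ] [ lambda ] = [ b ]

Solving the linear system:
  x*      = (2.9231, 0, 2.0769)
  lambda* = (-9, 1.7692)
  f(x*)   = 74.4615

x* = (2.9231, 0, 2.0769), lambda* = (-9, 1.7692)


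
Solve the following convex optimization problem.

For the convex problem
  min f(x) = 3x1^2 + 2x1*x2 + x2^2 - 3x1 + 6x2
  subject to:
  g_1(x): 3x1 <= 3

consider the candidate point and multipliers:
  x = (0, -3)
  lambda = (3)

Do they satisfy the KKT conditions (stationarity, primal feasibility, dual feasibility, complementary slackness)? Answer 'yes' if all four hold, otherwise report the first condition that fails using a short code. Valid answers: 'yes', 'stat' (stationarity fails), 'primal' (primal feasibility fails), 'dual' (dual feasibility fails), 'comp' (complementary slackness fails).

Gradient of f: grad f(x) = Q x + c = (-9, 0)
Constraint values g_i(x) = a_i^T x - b_i:
  g_1((0, -3)) = -3
Stationarity residual: grad f(x) + sum_i lambda_i a_i = (0, 0)
  -> stationarity OK
Primal feasibility (all g_i <= 0): OK
Dual feasibility (all lambda_i >= 0): OK
Complementary slackness (lambda_i * g_i(x) = 0 for all i): FAILS

Verdict: the first failing condition is complementary_slackness -> comp.

comp


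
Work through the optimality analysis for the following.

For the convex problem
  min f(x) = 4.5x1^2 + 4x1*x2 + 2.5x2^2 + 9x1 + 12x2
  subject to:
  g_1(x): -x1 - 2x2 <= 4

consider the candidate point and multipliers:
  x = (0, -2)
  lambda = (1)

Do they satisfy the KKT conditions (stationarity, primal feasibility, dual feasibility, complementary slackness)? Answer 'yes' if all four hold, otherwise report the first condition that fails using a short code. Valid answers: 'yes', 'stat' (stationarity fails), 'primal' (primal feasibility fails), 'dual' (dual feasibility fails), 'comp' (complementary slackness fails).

Gradient of f: grad f(x) = Q x + c = (1, 2)
Constraint values g_i(x) = a_i^T x - b_i:
  g_1((0, -2)) = 0
Stationarity residual: grad f(x) + sum_i lambda_i a_i = (0, 0)
  -> stationarity OK
Primal feasibility (all g_i <= 0): OK
Dual feasibility (all lambda_i >= 0): OK
Complementary slackness (lambda_i * g_i(x) = 0 for all i): OK

Verdict: yes, KKT holds.

yes
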